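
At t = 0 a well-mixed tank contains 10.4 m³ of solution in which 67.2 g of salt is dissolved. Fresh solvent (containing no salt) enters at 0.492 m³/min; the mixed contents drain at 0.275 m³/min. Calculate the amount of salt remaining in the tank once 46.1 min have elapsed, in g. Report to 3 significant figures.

28.6 g

Let m(t) be the amount of salt. Volume: V(t) = V₀ + (Q_in − Q_out) t = 10.4 + 0.21700 t; V(46.1) = 20.404 m³.
Solute balance: dm/dt = 0 − Q_out C = −Q_out m/V(t).
dm/m = −Q_out dt/(V₀ + 0.21700 t); integrating gives ln(m/m₀) = −(Q_out/(Q_in−Q_out)) ln(V/V₀).
m = m₀ (V₀/V)^(Q_out/(Q_in−Q_out)) = 67.2 × (10.4/20.404)^(1.2673) = 28.607 g.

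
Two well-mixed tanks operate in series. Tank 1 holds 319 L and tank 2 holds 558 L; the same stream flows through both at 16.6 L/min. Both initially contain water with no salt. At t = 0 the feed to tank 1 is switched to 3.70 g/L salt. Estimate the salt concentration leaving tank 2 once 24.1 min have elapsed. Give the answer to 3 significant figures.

0.891 g/L

Time constants: τᵢ = Vᵢ/Q for each well-mixed tank.
τ₁ = 319/16.6 = 19.217 min; τ₂ = 558/16.6 = 33.614 min.
Tank 1: C₁ = C_in(1 − e^(−t/τ₁)). Tank 2 (τ₁ ≠ τ₂): C₂ = C_in[1 − (τ₁ e^(−t/τ₁) − τ₂ e^(−t/τ₂))/(τ₁ − τ₂)].
At t = 24.1: e^(−t/τ₁) = 0.28533, e^(−t/τ₂) = 0.48824.
C₂ = 3.70·[1 − (19.217·0.28533 − 33.614·0.48824)/(-14.398)] = 3.70·0.24094 = 0.89147 g/L.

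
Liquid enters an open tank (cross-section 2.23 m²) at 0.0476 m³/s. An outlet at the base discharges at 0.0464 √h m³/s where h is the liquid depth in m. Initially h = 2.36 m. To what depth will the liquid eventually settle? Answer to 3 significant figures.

1.05 m

Unsteady balance on liquid volume: A dh/dt = Q_in − 0.0464 √h. At steady state dh/dt = 0:
Q_in = 0.0464 √h_ss ⇒ √h_ss = 0.0476/0.0464 = 1.0259.
h_ss = 1.0259² = 1.0524 m. (Since h₀ = 2.36 m > h_ss, the level will fall toward this value.)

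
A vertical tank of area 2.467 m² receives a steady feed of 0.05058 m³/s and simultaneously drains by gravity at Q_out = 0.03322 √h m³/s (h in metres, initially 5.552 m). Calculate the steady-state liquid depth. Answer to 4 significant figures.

2.318 m

Level balance: A dh/dt = 0.05058 − 0.03322 √h. Setting dh/dt = 0:
Q_in = 0.03322 √h_ss ⇒ √h_ss = 0.05058/0.03322 = 1.52258.
h_ss = 1.52258² = 2.31824 m. (Since h₀ = 5.552 m > h_ss, the level will fall toward this value.)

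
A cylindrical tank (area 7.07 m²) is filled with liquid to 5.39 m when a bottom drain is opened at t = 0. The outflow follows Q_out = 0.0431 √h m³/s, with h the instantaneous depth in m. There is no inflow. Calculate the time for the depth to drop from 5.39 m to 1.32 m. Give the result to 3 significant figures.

385 s

With no inflow, A dh/dt = −0.0431 √h.
Separate and integrate: 2(√h − √h₀) = −(0.0431/A) t.
t = 2A(√h₀ − √h)/0.0431 = 2·7.07·(√5.39 − √1.32)/0.0431
  = 14.140 × (2.3216 − 1.1489) / 0.0431 = 384.74 s.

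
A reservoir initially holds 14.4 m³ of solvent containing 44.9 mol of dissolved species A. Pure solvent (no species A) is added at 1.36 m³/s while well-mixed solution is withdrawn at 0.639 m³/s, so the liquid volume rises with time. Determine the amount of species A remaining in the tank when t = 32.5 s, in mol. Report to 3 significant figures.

Let m(t) be the amount of species A. Volume: V(t) = V₀ + (Q_in − Q_out) t = 14.4 + 0.72100 t; V(32.5) = 37.833 m³.
Solute balance: dm/dt = 0 − Q_out C = −Q_out m/V(t).
Separate: dm/m = −Q_out dt/V(t) ⇒ ln(m/m₀) = −(Q_out/(Q_in−Q_out)) ln(V/V₀).
m = m₀ (V₀/V)^(Q_out/(Q_in−Q_out)) = 44.9 × (14.4/37.833)^(0.88627) = 19.075 mol.

19.1 mol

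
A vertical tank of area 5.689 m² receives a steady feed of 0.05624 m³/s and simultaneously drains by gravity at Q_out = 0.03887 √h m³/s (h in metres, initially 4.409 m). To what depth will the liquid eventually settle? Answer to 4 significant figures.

Accumulation of liquid (constant cross-section A): A dh/dt = Q_in − 0.03887 √h. At steady state dh/dt = 0:
Q_in = 0.03887 √h_ss ⇒ √h_ss = 0.05624/0.03887 = 1.44687.
h_ss = 1.44687² = 2.09344 m. (Since h₀ = 4.409 m > h_ss, the level will fall toward this value.)

2.093 m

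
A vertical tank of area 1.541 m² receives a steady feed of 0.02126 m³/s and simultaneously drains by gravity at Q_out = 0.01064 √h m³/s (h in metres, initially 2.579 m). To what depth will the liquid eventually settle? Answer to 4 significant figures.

A dh/dt = Q_in − 0.01064 √h. Steady state requires inflow = outflow:
Q_in = 0.01064 √h_ss ⇒ √h_ss = 0.02126/0.01064 = 1.99812.
h_ss = 1.99812² = 3.99248 m. (Since h₀ = 2.579 m < h_ss, the level will rise toward this value.)

3.992 m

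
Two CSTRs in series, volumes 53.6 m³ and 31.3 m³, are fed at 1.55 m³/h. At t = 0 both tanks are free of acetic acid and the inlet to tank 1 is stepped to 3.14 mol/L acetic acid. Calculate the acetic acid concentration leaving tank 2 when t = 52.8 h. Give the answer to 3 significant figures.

Time constants: τᵢ = Vᵢ/Q for each well-mixed tank.
τ₁ = 53.6/1.55 = 34.581 h; τ₂ = 31.3/1.55 = 20.194 h.
Solving the cascade with C₁(0)=C₂(0)=0 gives C₂(t) = C_in[1 − (τ₁ e^(−t/τ₁) − τ₂ e^(−t/τ₂))/(τ₁ − τ₂)].
At t = 52.8: e^(−t/τ₁) = 0.21722, e^(−t/τ₂) = 0.073190.
C₂ = 3.14·[1 − (34.581·0.21722 − 20.194·0.073190)/(14.387)] = 3.14·0.58063 = 1.8232 mol/L.

1.82 mol/L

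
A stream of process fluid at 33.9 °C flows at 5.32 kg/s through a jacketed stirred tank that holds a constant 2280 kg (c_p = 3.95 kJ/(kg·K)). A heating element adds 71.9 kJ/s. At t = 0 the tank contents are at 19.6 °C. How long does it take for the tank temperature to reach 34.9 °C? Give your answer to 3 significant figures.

853 s

Unsteady energy balance on the tank contents: M c_p dT/dt = ṁ c_p (T_in − T) + 71.9.
τ = M/ṁ = 428.57 s; T_ss = T_in + Q̇/(ṁ c_p) = 37.322 °C.
T(t) = T_ss + (T₀ − T_ss) e^(−t/τ). Set T = 34.9:
e^(−t/τ) = (34.9 − 37.322)/(19.6 − 37.322) = 0.13664
t = −428.57 · ln(0.13664) = 853.02 s.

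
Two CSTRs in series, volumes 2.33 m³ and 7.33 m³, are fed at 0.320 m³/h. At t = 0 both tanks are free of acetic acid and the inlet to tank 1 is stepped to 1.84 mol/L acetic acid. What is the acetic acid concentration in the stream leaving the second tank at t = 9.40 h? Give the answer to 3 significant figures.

0.286 mol/L

Each tank obeys Vᵢ dCᵢ/dt = Q(Cᵢ₋₁ − Cᵢ), so τᵢ = Vᵢ/Q.
τ₁ = 2.33/0.320 = 7.2812 h; τ₂ = 7.33/0.320 = 22.906 h.
Solving the cascade with C₁(0)=C₂(0)=0 gives C₂(t) = C_in[1 − (τ₁ e^(−t/τ₁) − τ₂ e^(−t/τ₂))/(τ₁ − τ₂)].
At t = 9.40: e^(−t/τ₁) = 0.27500, e^(−t/τ₂) = 0.66341.
C₂ = 1.84·[1 − (7.2812·0.27500 − 22.906·0.66341)/(-15.625)] = 1.84·0.15560 = 0.28630 mol/L.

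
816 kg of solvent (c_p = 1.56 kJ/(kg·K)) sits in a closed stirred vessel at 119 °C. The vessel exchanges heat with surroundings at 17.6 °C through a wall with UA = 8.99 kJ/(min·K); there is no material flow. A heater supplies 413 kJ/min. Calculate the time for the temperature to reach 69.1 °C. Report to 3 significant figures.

Unsteady energy balance on the tank contents: M c_p dT/dt = −UA(T − T_amb) + Q̇.
τ = M c_p/UA = 141.60 min; T_ss = T_amb + Q̇/UA = 17.6 + 413/8.99 = 63.540 °C.
T(t) = T_ss + (T₀ − T_ss)e^(−t/τ); set T = 69.1:
t = −τ ln[(T − T_ss)/(T₀ − T_ss)] = −141.60 · ln(0.10025) = 325.68 min.

326 min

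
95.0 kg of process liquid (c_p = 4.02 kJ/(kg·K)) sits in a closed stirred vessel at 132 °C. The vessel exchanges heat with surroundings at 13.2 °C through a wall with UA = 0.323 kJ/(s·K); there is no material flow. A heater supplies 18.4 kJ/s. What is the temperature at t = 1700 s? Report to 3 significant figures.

Heat balance on the well-mixed liquid: M c_p dT/dt = −UA(T − T_amb) + Q̇.
dT/dt = (T_ss − T)/τ with T_ss = T_amb + Q̇/UA = 13.2 + 18.4/0.323 = 70.166 °C, τ = M c_p/UA = 95.0·4.02/0.323 = 1182.4 s.
Integrating: T(t) = T_ss + (T₀ − T_ss) e^(−t/τ).
T(1700) = 70.166 + (61.834)·0.23745 = 84.848 °C.

84.8 °C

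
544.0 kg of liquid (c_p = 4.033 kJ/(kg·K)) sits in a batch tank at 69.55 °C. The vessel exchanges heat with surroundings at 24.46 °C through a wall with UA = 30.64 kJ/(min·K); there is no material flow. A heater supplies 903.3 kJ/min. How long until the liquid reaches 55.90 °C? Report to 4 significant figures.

Lumped-capacitance energy balance: M c_p dT/dt = UA(T_amb − T) + Q̇.
τ = M c_p/UA = 71.6042 min; T_ss = T_amb + Q̇/UA = 24.46 + 903.3/30.64 = 53.9411 °C.
T(t) = T_ss + (T₀ − T_ss)e^(−t/τ); set T = 55.90:
t = −τ ln[(T − T_ss)/(T₀ − T_ss)] = −71.6042 · ln(0.125501) = 148.611 min.

148.6 min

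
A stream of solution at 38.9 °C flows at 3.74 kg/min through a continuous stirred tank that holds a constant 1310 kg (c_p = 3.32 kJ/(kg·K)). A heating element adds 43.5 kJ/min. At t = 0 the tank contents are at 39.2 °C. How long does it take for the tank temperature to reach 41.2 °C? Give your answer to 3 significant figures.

M c_p dT/dt = ṁ c_p (T_in − T) + Q̇.
τ = M/ṁ = 350.27 min; T_ss = T_in + Q̇/(ṁ c_p) = 42.403 °C.
T(t) = T_ss + (T₀ − T_ss) e^(−t/τ). Set T = 41.2:
e^(−t/τ) = (41.2 − 42.403)/(39.2 − 42.403) = 0.37565
t = −350.27 · ln(0.37565) = 342.95 min.

343 min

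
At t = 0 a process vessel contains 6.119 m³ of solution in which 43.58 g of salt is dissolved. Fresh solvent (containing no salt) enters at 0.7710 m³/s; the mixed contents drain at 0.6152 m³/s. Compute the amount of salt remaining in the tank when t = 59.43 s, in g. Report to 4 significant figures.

Let m(t) be the amount of salt. Volume: V(t) = V₀ + (Q_in − Q_out) t = 6.119 + 0.155800 t; V(59.43) = 15.3782 m³.
Species balance (pure solvent in): dm/dt = −Q_out · m/V(t).
Separate: dm/m = −Q_out dt/V(t) ⇒ ln(m/m₀) = −(Q_out/(Q_in−Q_out)) ln(V/V₀).
m = m₀ (V₀/V)^(Q_out/(Q_in−Q_out)) = 43.58 × (6.119/15.3782)^(3.94865) = 1.14535 g.

1.145 g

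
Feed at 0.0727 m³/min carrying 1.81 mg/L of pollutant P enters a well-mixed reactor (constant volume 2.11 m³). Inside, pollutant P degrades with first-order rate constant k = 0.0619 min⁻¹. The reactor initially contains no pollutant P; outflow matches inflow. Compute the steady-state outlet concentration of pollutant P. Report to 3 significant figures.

0.647 mg/L

Accumulation = in − out − consumed: V dC/dt = Q C_in − Q C − k V C.
Steady state (dC/dt = 0): C_ss = Q C_in/(Q + kV) = C_in/(1 + kV/Q).
C_ss = 0.0727·1.81/(0.0727 + 0.0619·2.11) = 0.13159/0.20331 = 0.64723 mg/L.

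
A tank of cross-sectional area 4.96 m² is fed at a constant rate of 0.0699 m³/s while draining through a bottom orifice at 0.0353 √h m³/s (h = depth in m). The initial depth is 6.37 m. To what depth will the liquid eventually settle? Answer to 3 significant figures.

Level balance: A dh/dt = 0.0699 − 0.0353 √h. Setting dh/dt = 0:
Q_in = 0.0353 √h_ss ⇒ √h_ss = 0.0699/0.0353 = 1.9802.
h_ss = 1.9802² = 3.9211 m. (Since h₀ = 6.37 m > h_ss, the level will fall toward this value.)

3.92 m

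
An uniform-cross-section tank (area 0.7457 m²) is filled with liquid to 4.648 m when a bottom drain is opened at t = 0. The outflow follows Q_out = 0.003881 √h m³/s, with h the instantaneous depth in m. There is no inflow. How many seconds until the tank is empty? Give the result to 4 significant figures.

828.5 s

With no inflow, A dh/dt = −0.003881 √h.
This is separable: 2 d(√h)/dt = −0.003881/A, so √h = √h₀ − (0.003881/(2A)) t.
Tank is empty when √h = 0: t_empty = 2A√h₀/0.003881.
t_empty = 2·0.7457·√4.648/0.003881 = 1.49140·2.15592/0.003881 = 828.483 s.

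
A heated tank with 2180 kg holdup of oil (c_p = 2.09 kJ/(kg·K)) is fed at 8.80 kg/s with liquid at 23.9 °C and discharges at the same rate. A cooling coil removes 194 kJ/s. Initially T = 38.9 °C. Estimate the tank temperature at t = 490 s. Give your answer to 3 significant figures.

M c_p dT/dt = ṁ c_p (T_in − T) − Q̇.
τ = M/ṁ = 247.73 s; T_ss = T_in − Q̇/(ṁ c_p) = 23.9 − 194/(8.80·2.09) = 13.352 °C.
Solution: T(t) = T_ss + (T₀ − T_ss) e^(−t/τ).
T(490) = 13.352 + (25.548)·e^(−490/247.73) = 13.352 + (25.548)·0.13835 = 16.886 °C.

16.9 °C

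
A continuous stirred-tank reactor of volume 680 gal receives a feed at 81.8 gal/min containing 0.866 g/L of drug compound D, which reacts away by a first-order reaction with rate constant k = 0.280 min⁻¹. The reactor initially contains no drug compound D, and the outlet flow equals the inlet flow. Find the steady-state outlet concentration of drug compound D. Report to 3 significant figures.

V dC/dt = Q(C_in − C) − k V C.
At steady state: 0 = Q C_in − (Q + kV) C_ss, so C_ss = Q C_in/(Q + kV).
C_ss = 81.8·0.866/(81.8 + 0.280·680) = 70.839/272.20 = 0.26025 g/L.

0.260 g/L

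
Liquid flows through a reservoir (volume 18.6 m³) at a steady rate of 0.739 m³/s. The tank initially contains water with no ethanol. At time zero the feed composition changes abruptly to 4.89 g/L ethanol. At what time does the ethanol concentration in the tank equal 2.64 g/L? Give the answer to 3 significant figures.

19.5 s

Transient balance on the dissolved component: V dC/dt = Q(C_in − C), so τ = V/Q = 25.169 s.
C(t) = C_in + (C₀ − C_in) e^(−t/τ). Set C = 2.64 and solve for t:
e^(−t/τ) = (C − C_in)/(C₀ − C_in) = (2.64 − 4.89)/(0 − 4.89) = 0.46012
t = −τ ln(…) = 25.169 × 0.77626 = 19.538 s.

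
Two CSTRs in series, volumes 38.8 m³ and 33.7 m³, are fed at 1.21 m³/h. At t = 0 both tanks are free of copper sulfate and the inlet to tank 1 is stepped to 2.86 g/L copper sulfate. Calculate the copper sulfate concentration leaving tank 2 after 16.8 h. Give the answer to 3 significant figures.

Time constants: τᵢ = Vᵢ/Q for each well-mixed tank.
τ₁ = 38.8/1.21 = 32.066 h; τ₂ = 33.7/1.21 = 27.851 h.
Tank 1: C₁ = C_in(1 − e^(−t/τ₁)). Tank 2 (τ₁ ≠ τ₂): C₂ = C_in[1 − (τ₁ e^(−t/τ₁) − τ₂ e^(−t/τ₂))/(τ₁ − τ₂)].
At t = 16.8: e^(−t/τ₁) = 0.59220, e^(−t/τ₂) = 0.54706.
C₂ = 2.86·[1 − (32.066·0.59220 − 27.851·0.54706)/(4.2149)] = 2.86·0.10952 = 0.31324 g/L.

0.313 g/L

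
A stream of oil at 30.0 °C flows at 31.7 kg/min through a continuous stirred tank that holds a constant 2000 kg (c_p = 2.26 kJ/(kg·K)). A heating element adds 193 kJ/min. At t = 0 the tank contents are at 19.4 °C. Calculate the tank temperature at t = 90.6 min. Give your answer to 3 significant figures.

29.5 °C

Heat balance on the well-mixed liquid: M c_p dT/dt = ṁ c_p (T_in − T) + 193.
τ = M/ṁ = 63.091 min; T_ss = T_in + Q̇/(ṁ c_p) = 30.0 + 193/(31.7·2.26) = 32.694 °C.
Solution: T(t) = T_ss + (T₀ − T_ss) e^(−t/τ).
T(90.6) = 32.694 + (-13.294)·e^(−90.6/63.091) = 32.694 + (-13.294)·0.23787 = 29.532 °C.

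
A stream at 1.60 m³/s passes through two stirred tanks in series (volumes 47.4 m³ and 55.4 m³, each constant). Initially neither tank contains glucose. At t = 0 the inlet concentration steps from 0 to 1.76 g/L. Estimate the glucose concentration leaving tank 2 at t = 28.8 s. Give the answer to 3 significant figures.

Each tank obeys Vᵢ dCᵢ/dt = Q(Cᵢ₋₁ − Cᵢ), so τᵢ = Vᵢ/Q.
τ₁ = 47.4/1.60 = 29.625 s; τ₂ = 55.4/1.60 = 34.625 s.
Solving the cascade with C₁(0)=C₂(0)=0 gives C₂(t) = C_in[1 − (τ₁ e^(−t/τ₁) − τ₂ e^(−t/τ₂))/(τ₁ − τ₂)].
At t = 28.8: e^(−t/τ₁) = 0.37827, e^(−t/τ₂) = 0.43528.
C₂ = 1.76·[1 − (29.625·0.37827 − 34.625·0.43528)/(-5.0000)] = 1.76·0.22693 = 0.39940 g/L.

0.399 g/L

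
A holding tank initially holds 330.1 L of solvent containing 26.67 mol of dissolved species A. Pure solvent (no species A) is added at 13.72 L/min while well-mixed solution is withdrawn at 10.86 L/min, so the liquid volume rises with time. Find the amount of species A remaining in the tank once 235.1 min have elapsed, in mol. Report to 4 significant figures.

0.3928 mol

Let m(t) be the amount of species A. Volume: V(t) = V₀ + (Q_in − Q_out) t = 330.1 + 2.86000 t; V(235.1) = 1002.49 L.
Species balance (pure solvent in): dm/dt = −Q_out · m/V(t).
Separate: dm/m = −Q_out dt/V(t) ⇒ ln(m/m₀) = −(Q_out/(Q_in−Q_out)) ln(V/V₀).
m = m₀ (V₀/V)^(Q_out/(Q_in−Q_out)) = 26.67 × (330.1/1002.49)^(3.79720) = 0.392761 mol.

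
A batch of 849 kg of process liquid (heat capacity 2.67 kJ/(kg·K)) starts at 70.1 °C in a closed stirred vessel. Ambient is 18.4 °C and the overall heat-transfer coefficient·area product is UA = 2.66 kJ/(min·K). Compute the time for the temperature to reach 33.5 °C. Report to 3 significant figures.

Lumped-capacitance energy balance: M c_p dT/dt = UA(T_amb − T).
τ = M c_p/UA = 852.19 min; T_ss = T_amb = 18.400 °C.
T(t) = T_ss + (T₀ − T_ss)e^(−t/τ); set T = 33.5:
t = −τ ln[(T − T_ss)/(T₀ − T_ss)] = −852.19 · ln(0.29207) = 1048.8 min.

1050 min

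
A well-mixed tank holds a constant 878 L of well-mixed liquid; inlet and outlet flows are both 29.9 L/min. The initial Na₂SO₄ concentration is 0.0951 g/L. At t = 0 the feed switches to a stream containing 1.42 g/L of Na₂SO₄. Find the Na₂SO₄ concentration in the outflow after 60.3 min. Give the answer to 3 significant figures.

Transient balance on the dissolved component: V dC/dt = Q(C_in − C).
Rewrite as dC/dt + C/τ = C_in/τ, τ = V/Q = 29.365 min.
Integrating: C(t) = C_in + (C₀ − C_in) e^(−t/τ).
C(60.3) = 1.42 + (0.0951 − 1.42)·e^(−60.3/29.365) = 1.42 + (-1.3249)·0.12829 = 1.2500 g/L.

1.25 g/L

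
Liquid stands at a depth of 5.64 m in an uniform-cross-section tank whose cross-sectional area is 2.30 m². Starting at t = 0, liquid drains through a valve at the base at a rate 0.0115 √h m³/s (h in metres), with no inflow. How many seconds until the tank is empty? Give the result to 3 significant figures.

With no inflow, A dh/dt = −0.0115 √h.
∫ h^(−1/2) dh = −(0.0115/A) ∫ dt, giving 2√h = 2√h₀ − (0.0115/A) t.
Tank is empty when √h = 0: t_empty = 2A√h₀/0.0115.
t_empty = 2·2.30·√5.64/0.0115 = 4.6000·2.3749/0.0115 = 949.95 s.

950 s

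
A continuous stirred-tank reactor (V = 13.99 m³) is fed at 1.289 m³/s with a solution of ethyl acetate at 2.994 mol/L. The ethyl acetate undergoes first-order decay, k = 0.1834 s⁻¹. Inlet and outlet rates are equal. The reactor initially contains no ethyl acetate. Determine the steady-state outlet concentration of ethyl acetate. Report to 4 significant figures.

V dC/dt = Q(C_in − C) − k V C.
Steady state (dC/dt = 0): C_ss = Q C_in/(Q + kV) = C_in/(1 + kV/Q).
C_ss = 1.289·2.994/(1.289 + 0.1834·13.99) = 3.85927/3.85477 = 1.00117 mol/L.

1.001 mol/L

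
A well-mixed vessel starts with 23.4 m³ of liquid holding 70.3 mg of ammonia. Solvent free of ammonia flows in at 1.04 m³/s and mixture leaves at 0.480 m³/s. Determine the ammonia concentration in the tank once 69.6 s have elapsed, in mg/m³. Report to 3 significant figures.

0.486 mg/m³

Let m(t) be the amount of ammonia. Volume: V(t) = V₀ + (Q_in − Q_out) t = 23.4 + 0.56000 t; V(69.6) = 62.376 m³.
Species balance (pure solvent in): dm/dt = −Q_out · m/V(t).
dm/m = −Q_out dt/(V₀ + 0.56000 t); integrating gives ln(m/m₀) = −(Q_out/(Q_in−Q_out)) ln(V/V₀).
m = m₀ (V₀/V)^(Q_out/(Q_in−Q_out)) = 70.3 × (23.4/62.376)^(0.85714) = 30.338 mg.
C = m/V = 30.338/62.376 = 0.48637 mg/m³.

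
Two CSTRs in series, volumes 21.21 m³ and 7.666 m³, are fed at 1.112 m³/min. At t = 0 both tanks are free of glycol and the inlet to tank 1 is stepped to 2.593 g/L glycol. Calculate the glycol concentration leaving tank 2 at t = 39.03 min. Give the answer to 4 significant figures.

2.073 g/L

Species balance on tank i: dCᵢ/dt = (Cᵢ₋₁ − Cᵢ)/τᵢ with τᵢ = Vᵢ/Q.
τ₁ = 21.21/1.112 = 19.0737 min; τ₂ = 7.666/1.112 = 6.89388 min.
Solving the cascade with C₁(0)=C₂(0)=0 gives C₂(t) = C_in[1 − (τ₁ e^(−t/τ₁) − τ₂ e^(−t/τ₂))/(τ₁ − τ₂)].
At t = 39.03: e^(−t/τ₁) = 0.129216, e^(−t/τ₂) = 0.00347716.
C₂ = 2.593·[1 − (19.0737·0.129216 − 6.89388·0.00347716)/(12.1799)] = 2.593·0.799615 = 2.07340 g/L.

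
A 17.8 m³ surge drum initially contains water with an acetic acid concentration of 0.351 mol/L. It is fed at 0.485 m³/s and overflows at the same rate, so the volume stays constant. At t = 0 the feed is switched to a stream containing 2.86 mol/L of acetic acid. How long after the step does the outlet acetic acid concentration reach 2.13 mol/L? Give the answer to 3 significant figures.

Mass balance on the solute (V constant): V dC/dt = Q(C_in − C), so τ = V/Q = 36.701 s.
C(t) = C_in + (C₀ − C_in) e^(−t/τ). Set C = 2.13 and solve for t:
e^(−t/τ) = (C − C_in)/(C₀ − C_in) = (2.13 − 2.86)/(0.351 − 2.86) = 0.29095
t = −τ ln(…) = 36.701 × 1.2346 = 45.311 s.

45.3 s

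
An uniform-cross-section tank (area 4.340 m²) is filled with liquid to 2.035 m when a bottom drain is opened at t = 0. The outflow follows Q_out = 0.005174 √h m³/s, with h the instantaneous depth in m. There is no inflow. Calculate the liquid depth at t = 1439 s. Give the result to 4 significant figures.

0.3235 m

Mass balance (ρ constant): A dh/dt = −0.005174 √h.
This is separable: 2 d(√h)/dt = −0.005174/A, so √h = √h₀ − (0.005174/(2A)) t.
√h = √2.035 − 0.005174·1439/(2·4.340) = 1.42653 − 0.857763 = 0.568771.
h = 0.568771² = 0.323500 m.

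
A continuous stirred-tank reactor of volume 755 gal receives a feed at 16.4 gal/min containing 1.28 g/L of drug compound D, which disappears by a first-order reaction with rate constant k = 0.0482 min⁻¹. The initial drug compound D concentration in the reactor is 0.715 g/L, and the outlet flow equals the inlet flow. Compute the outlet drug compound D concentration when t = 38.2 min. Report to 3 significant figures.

0.420 g/L

Accumulation = in − out − consumed: V dC/dt = Q C_in − Q C − k V C.
dC/dt = (Q/V) C_in − (Q/V + k) C; effective rate a = Q/V + k = 0.021722 + 0.0482 = 0.069922 min⁻¹.
C_ss = Q C_in/(Q + kV) = 0.39764 g/L; C(t) = C_ss + (C₀ − C_ss) e^(−a t).
C(38.2) = 0.39764 + (0.31736)·e^(−0.069922·38.2) = 0.39764 + (0.31736)·0.069182 = 0.41960 g/L.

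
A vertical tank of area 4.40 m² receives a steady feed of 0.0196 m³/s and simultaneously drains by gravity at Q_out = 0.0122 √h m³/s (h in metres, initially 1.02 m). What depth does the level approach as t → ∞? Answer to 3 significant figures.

Mass balance (ρ constant): A dh/dt = Q_in − 0.0122 √h. At steady state dh/dt = 0:
Q_in = 0.0122 √h_ss ⇒ √h_ss = 0.0196/0.0122 = 1.6066.
h_ss = 1.6066² = 2.5810 m. (Since h₀ = 1.02 m < h_ss, the level will rise toward this value.)

2.58 m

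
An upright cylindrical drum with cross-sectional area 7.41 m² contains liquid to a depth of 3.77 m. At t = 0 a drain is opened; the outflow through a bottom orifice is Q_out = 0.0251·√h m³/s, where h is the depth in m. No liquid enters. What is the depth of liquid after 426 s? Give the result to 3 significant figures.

With no inflow, A dh/dt = −0.0251 √h.
∫ h^(−1/2) dh = −(0.0251/A) ∫ dt, giving 2√h = 2√h₀ − (0.0251/A) t.
√h = √3.77 − 0.0251·426/(2·7.41) = 1.9416 − 0.72150 = 1.2202.
h = 1.2202² = 1.4888 m.

1.49 m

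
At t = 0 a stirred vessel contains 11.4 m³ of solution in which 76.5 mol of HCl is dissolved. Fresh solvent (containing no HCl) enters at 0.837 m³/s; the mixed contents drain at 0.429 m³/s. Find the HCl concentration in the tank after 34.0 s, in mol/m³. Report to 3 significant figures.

Let m(t) be the amount of HCl. Volume: V(t) = V₀ + (Q_in − Q_out) t = 11.4 + 0.40800 t; V(34.0) = 25.272 m³.
No HCl enters, so dm/dt = −Q_out · (m/V).
dm/m = −Q_out dt/(V₀ + 0.40800 t); integrating gives ln(m/m₀) = −(Q_out/(Q_in−Q_out)) ln(V/V₀).
m = m₀ (V₀/V)^(Q_out/(Q_in−Q_out)) = 76.5 × (11.4/25.272)^(1.0515) = 33.123 mol.
C = m/V = 33.123/25.272 = 1.3107 mol/m³.

1.31 mol/m³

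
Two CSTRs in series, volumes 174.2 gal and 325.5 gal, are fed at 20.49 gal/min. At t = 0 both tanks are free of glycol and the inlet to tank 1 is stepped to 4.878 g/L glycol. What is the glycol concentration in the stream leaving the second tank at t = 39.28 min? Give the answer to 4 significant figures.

4.048 g/L

Each tank obeys Vᵢ dCᵢ/dt = Q(Cᵢ₋₁ − Cᵢ), so τᵢ = Vᵢ/Q.
τ₁ = 174.2/20.49 = 8.50171 min; τ₂ = 325.5/20.49 = 15.8858 min.
Tank 1: C₁ = C_in(1 − e^(−t/τ₁)). Tank 2 (τ₁ ≠ τ₂): C₂ = C_in[1 − (τ₁ e^(−t/τ₁) − τ₂ e^(−t/τ₂))/(τ₁ − τ₂)].
At t = 39.28: e^(−t/τ₁) = 0.00985035, e^(−t/τ₂) = 0.0843611.
C₂ = 4.878·[1 − (8.50171·0.00985035 − 15.8858·0.0843611)/(-7.38409)] = 4.878·0.829851 = 4.04801 g/L.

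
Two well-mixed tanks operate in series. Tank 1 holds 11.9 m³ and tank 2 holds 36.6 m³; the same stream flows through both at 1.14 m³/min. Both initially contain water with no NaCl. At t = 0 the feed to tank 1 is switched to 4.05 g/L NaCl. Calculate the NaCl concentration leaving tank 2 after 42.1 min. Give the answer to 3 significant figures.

Species balance on tank i: dCᵢ/dt = (Cᵢ₋₁ − Cᵢ)/τᵢ with τᵢ = Vᵢ/Q.
τ₁ = 11.9/1.14 = 10.439 min; τ₂ = 36.6/1.14 = 32.105 min.
Solving the cascade with C₁(0)=C₂(0)=0 gives C₂(t) = C_in[1 − (τ₁ e^(−t/τ₁) − τ₂ e^(−t/τ₂))/(τ₁ − τ₂)].
At t = 42.1: e^(−t/τ₁) = 0.017719, e^(−t/τ₂) = 0.26947.
C₂ = 4.05·[1 − (10.439·0.017719 − 32.105·0.26947)/(-21.667)] = 4.05·0.60925 = 2.4674 g/L.

2.47 g/L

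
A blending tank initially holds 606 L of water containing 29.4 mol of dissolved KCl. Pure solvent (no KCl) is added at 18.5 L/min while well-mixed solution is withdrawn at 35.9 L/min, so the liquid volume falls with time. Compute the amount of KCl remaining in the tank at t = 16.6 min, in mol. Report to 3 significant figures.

Let m(t) be the amount of KCl. Volume: V(t) = V₀ + (Q_in − Q_out) t = 606 − 17.400 t; V(16.6) = 317.16 L.
Species balance (pure solvent in): dm/dt = −Q_out · m/V(t).
dm/m = −Q_out dt/(V₀ − 17.400 t); integrating gives ln(m/m₀) = −(Q_out/(Q_in−Q_out)) ln(V/V₀).
m = m₀ (V₀/V)^(Q_out/(Q_in−Q_out)) = 29.4 × (606/317.16)^(-2.0632) = 7.7300 mol.

7.73 mol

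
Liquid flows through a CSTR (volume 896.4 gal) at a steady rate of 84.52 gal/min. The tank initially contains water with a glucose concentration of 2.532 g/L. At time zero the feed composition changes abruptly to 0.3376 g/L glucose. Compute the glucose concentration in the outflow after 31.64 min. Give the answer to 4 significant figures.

Transient balance on the dissolved component: V dC/dt = Q(C_in − C).
Time constant τ = V/Q = 896.4/84.52 = 10.6058 min.
Solution: C(t) = C_in + (C₀ − C_in) e^(−t/τ).
C(31.64) = 0.3376 + (2.532 − 0.3376)·e^(−31.64/10.6058) = 0.3376 + (2.19440)·0.0506265 = 0.448695 g/L.

0.4487 g/L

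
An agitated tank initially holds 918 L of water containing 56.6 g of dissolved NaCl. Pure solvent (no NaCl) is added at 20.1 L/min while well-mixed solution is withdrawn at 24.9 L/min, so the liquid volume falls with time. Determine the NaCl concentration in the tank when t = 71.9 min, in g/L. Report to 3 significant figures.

Let m(t) be the amount of NaCl. Volume: V(t) = V₀ + (Q_in − Q_out) t = 918 − 4.8000 t; V(71.9) = 572.88 L.
Solute balance: dm/dt = 0 − Q_out C = −Q_out m/V(t).
dm/m = −Q_out dt/(V₀ − 4.8000 t); integrating gives ln(m/m₀) = −(Q_out/(Q_in−Q_out)) ln(V/V₀).
m = m₀ (V₀/V)^(Q_out/(Q_in−Q_out)) = 56.6 × (918/572.88)^(-5.1875) = 4.9037 g.
C = m/V = 4.9037/572.88 = 0.0085598 g/L.

0.00856 g/L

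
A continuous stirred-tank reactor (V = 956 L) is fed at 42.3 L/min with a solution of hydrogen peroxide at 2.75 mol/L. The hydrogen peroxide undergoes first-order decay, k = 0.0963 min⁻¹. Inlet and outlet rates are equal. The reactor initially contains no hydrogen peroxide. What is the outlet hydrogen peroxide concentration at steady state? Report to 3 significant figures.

0.866 mol/L

Accumulation = in − out − consumed: V dC/dt = Q C_in − Q C − k V C.
Steady state (dC/dt = 0): C_ss = Q C_in/(Q + kV) = C_in/(1 + kV/Q).
C_ss = 42.3·2.75/(42.3 + 0.0963·956) = 116.32/134.36 = 0.86575 mol/L.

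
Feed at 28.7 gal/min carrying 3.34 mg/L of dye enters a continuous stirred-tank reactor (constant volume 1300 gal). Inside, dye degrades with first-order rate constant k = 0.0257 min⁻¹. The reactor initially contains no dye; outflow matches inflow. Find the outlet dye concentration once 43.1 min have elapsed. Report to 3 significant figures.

1.35 mg/L

Accumulation = in − out − consumed: V dC/dt = Q C_in − Q C − k V C.
dC/dt = (Q/V) C_in − (Q/V + k) C; effective rate a = Q/V + k = 0.022077 + 0.0257 = 0.047777 min⁻¹.
C_ss = Q C_in/(Q + kV) = 1.5434 mg/L; C(t) = C_ss + (C₀ − C_ss) e^(−a t).
C(43.1) = 1.5434 + (-1.5434)·e^(−0.047777·43.1) = 1.5434 + (-1.5434)·0.12756 = 1.3465 mg/L.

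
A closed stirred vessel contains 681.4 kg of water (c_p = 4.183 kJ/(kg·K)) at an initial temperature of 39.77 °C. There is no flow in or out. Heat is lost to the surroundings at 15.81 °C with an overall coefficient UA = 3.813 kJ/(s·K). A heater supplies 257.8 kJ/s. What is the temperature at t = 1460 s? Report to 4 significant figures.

77.23 °C

Lumped-capacitance energy balance: M c_p dT/dt = UA(T_amb − T) + Q̇.
dT/dt = (T_ss − T)/τ with T_ss = T_amb + Q̇/UA = 15.81 + 257.8/3.813 = 83.4208 °C, τ = M c_p/UA = 681.4·4.183/3.813 = 747.521 s.
Solution: T(t) = T_ss + (T₀ − T_ss) e^(−t/τ).
T(1460) = 83.4208 + (-43.6508)·0.141830 = 77.2298 °C.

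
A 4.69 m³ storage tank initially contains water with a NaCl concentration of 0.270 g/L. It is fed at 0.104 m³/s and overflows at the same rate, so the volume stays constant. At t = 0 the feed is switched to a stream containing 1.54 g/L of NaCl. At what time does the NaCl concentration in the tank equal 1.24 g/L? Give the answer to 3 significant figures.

Unsteady species balance (constant V, well mixed): V dC/dt = Q(C_in − C), so τ = V/Q = 45.096 s.
C(t) = C_in + (C₀ − C_in) e^(−t/τ). Set C = 1.24 and solve for t:
e^(−t/τ) = (C − C_in)/(C₀ − C_in) = (1.24 − 1.54)/(0.270 − 1.54) = 0.23622
t = −τ ln(…) = 45.096 × 1.4430 = 65.073 s.

65.1 s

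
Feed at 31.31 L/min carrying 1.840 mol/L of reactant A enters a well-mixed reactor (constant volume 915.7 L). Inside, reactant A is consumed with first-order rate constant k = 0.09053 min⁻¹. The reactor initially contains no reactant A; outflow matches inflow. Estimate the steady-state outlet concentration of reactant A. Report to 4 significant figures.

Species balance: V dC/dt = Q C_in − Q C − k V C.
At steady state: 0 = Q C_in − (Q + kV) C_ss, so C_ss = Q C_in/(Q + kV).
C_ss = 31.31·1.840/(31.31 + 0.09053·915.7) = 57.6104/114.208 = 0.504433 mol/L.

0.5044 mol/L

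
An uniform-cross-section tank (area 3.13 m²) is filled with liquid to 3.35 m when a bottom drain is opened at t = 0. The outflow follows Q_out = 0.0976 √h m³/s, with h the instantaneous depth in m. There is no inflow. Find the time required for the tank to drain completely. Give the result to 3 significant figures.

117 s

A dh/dt = −Q_out = −0.0976 √h.
Separate and integrate: 2(√h − √h₀) = −(0.0976/A) t.
Tank is empty when √h = 0: t_empty = 2A√h₀/0.0976.
t_empty = 2·3.13·√3.35/0.0976 = 6.2600·1.8303/0.0976 = 117.39 s.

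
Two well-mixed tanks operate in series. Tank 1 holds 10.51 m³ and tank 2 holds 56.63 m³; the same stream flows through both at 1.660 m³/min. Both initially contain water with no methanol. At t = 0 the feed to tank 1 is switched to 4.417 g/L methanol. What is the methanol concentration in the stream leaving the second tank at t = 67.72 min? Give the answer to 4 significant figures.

Time constants: τᵢ = Vᵢ/Q for each well-mixed tank.
τ₁ = 10.51/1.660 = 6.33133 min; τ₂ = 56.63/1.660 = 34.1145 min.
Solving the cascade with C₁(0)=C₂(0)=0 gives C₂(t) = C_in[1 − (τ₁ e^(−t/τ₁) − τ₂ e^(−t/τ₂))/(τ₁ − τ₂)].
At t = 67.72: e^(−t/τ₁) = 2.26348e-05, e^(−t/τ₂) = 0.137369.
C₂ = 4.417·[1 − (6.33133·2.26348e-05 − 34.1145·0.137369)/(-27.7831)] = 4.417·0.831332 = 3.67199 g/L.

3.672 g/L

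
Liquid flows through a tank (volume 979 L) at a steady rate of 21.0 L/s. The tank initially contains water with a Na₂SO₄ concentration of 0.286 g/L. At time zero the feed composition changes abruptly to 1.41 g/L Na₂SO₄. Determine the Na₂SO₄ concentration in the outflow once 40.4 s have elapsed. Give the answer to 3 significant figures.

0.937 g/L

Unsteady species balance (constant V, well mixed): V dC/dt = Q(C_in − C).
Time constant τ = V/Q = 979/21.0 = 46.619 s.
C approaches C_in exponentially: C(t) = C_in + (C₀ − C_in) e^(−t/τ).
C(40.4) = 1.41 + (0.286 − 1.41)·e^(−40.4/46.619) = 1.41 + (-1.1240)·0.42038 = 0.93749 g/L.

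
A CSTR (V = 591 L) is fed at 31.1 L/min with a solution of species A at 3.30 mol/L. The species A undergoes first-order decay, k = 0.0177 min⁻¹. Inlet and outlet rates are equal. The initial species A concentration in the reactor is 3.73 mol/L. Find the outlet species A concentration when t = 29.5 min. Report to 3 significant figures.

Accumulation = in − out − consumed: V dC/dt = Q C_in − Q C − k V C.
This is linear with rate a = Q/V + k = 0.070323 min⁻¹.
C_ss = Q C_in/(Q + kV) = 2.4694 mol/L; C(t) = C_ss + (C₀ − C_ss) e^(−a t).
C(29.5) = 2.4694 + (1.2606)·e^(−0.070323·29.5) = 2.4694 + (1.2606)·0.12562 = 2.6278 mol/L.

2.63 mol/L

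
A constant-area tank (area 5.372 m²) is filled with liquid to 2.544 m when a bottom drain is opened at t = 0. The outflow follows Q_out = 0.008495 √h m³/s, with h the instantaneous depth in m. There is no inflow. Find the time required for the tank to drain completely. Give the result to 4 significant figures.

2017 s

Accumulation of liquid (constant cross-section A): A dh/dt = −0.008495 √h.
Separate and integrate: 2(√h − √h₀) = −(0.008495/A) t.
Set h = 0: 2√h₀ = (0.008495/A) t_empty ⇒ t_empty = 2A√h₀/0.008495.
t_empty = 2·5.372·√2.544/0.008495 = 10.7440·1.59499/0.008495 = 2017.26 s.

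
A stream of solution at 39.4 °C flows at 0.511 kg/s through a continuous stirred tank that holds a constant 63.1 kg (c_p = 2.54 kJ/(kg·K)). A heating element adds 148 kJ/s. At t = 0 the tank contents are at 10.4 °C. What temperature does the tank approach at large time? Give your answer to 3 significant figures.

153 °C

Unsteady energy balance on the tank contents: M c_p dT/dt = ṁ c_p (T_in − T) + 148.
At steady state dT/dt = 0 ⇒ T_ss = T_in + Q̇/(ṁ c_p) = 39.4 + 148/(0.511·2.54) = 153.43 °C.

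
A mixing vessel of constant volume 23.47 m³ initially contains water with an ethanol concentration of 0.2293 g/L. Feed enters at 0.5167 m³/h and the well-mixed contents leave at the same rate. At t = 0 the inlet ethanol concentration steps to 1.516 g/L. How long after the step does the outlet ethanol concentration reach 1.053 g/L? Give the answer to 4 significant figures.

46.43 h

Species balance: V dC/dt = Q(C_in − C) ⇒ τ = V/Q = 45.4229 h.
C(t) = C_in + (C₀ − C_in) e^(−t/τ). Set C = 1.053 and solve for t:
e^(−t/τ) = (C − C_in)/(C₀ − C_in) = (1.053 − 1.516)/(0.2293 − 1.516) = 0.359835
t = −τ ln(…) = 45.4229 × 1.02211 = 46.4271 h.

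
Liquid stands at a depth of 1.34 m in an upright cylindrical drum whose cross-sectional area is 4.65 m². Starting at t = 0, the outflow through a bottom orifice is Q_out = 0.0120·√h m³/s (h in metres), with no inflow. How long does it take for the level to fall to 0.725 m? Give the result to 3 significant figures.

With no inflow, A dh/dt = −0.0120 √h.
This is separable: 2 d(√h)/dt = −0.0120/A, so √h = √h₀ − (0.0120/(2A)) t.
t = 2A(√h₀ − √h)/0.0120 = 2·4.65·(√1.34 − √0.725)/0.0120
  = 9.3000 × (1.1576 − 0.85147) / 0.0120 = 237.24 s.

237 s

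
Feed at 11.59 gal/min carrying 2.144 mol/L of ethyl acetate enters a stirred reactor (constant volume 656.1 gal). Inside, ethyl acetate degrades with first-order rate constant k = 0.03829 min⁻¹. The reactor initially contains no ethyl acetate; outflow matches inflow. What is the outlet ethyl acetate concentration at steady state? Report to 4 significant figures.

0.6769 mol/L

V dC/dt = Q(C_in − C) − k V C.
Steady state (dC/dt = 0): C_ss = Q C_in/(Q + kV) = C_in/(1 + kV/Q).
C_ss = 11.59·2.144/(11.59 + 0.03829·656.1) = 24.8490/36.7121 = 0.676861 mol/L.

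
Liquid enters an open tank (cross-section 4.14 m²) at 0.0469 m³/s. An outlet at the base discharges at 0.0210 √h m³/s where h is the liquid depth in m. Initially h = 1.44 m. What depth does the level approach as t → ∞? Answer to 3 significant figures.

4.99 m

Level balance: A dh/dt = 0.0469 − 0.0210 √h. Setting dh/dt = 0:
Q_in = 0.0210 √h_ss ⇒ √h_ss = 0.0469/0.0210 = 2.2333.
h_ss = 2.2333² = 4.9878 m. (Since h₀ = 1.44 m < h_ss, the level will rise toward this value.)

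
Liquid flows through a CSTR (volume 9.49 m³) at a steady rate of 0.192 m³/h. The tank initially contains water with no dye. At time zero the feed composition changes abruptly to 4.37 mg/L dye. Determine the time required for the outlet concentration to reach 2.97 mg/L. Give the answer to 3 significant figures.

56.3 h

Species balance on the tank: V dC/dt = Q(C_in − C), so τ = V/Q = 49.427 h.
C(t) = C_in + (C₀ − C_in) e^(−t/τ). Set C = 2.97 and solve for t:
e^(−t/τ) = (C − C_in)/(C₀ − C_in) = (2.97 − 4.37)/(0 − 4.37) = 0.32037
t = −τ ln(…) = 49.427 × 1.1383 = 56.262 h.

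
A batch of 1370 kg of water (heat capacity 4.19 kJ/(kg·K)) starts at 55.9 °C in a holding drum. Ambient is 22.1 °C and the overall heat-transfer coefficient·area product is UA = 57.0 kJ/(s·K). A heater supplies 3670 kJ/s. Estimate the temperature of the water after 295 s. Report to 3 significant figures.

84.9 °C

Energy balance: M c_p dT/dt = −UA(T − T_amb) + Q̇.
dT/dt = (T_ss − T)/τ with T_ss = T_amb + Q̇/UA = 22.1 + 3670/57.0 = 86.486 °C, τ = M c_p/UA = 1370·4.19/57.0 = 100.71 s.
Solution: T(t) = T_ss + (T₀ − T_ss) e^(−t/τ).
T(295) = 86.486 + (-30.586)·0.053435 = 84.852 °C.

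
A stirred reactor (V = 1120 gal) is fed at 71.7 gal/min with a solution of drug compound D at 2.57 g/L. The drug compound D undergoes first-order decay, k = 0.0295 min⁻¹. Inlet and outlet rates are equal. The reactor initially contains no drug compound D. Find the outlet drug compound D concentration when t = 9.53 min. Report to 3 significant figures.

Accumulation = in − out − consumed: V dC/dt = Q C_in − Q C − k V C.
dC/dt = (Q/V) C_in − (Q/V + k) C; effective rate a = Q/V + k = 0.064018 + 0.0295 = 0.093518 min⁻¹.
C_ss = Q C_in/(Q + kV) = 1.7593 g/L; C(t) = C_ss + (C₀ − C_ss) e^(−a t).
C(9.53) = 1.7593 + (-1.7593)·e^(−0.093518·9.53) = 1.7593 + (-1.7593)·0.41015 = 1.0377 g/L.

1.04 g/L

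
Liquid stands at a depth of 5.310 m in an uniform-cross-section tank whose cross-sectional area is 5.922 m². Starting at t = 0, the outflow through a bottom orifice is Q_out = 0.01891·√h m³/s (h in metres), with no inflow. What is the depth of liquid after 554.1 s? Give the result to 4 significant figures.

2.015 m

A dh/dt = −Q_out = −0.01891 √h.
This is separable: 2 d(√h)/dt = −0.01891/A, so √h = √h₀ − (0.01891/(2A)) t.
√h = √5.310 − 0.01891·554.1/(2·5.922) = 2.30434 − 0.884670 = 1.41967.
h = 1.41967² = 2.01547 m.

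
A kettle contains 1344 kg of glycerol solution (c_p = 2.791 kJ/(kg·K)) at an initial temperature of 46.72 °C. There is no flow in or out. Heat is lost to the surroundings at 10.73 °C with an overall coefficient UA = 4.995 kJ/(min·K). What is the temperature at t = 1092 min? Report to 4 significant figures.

Lumped-capacitance energy balance: M c_p dT/dt = UA(T_amb − T).
dT/dt = (T_ss − T)/τ with T_ss = T_amb = 10.7300 °C, τ = M c_p/UA = 1344·2.791/4.995 = 750.972 min.
Integrating: T(t) = T_ss + (T₀ − T_ss) e^(−t/τ).
T(1092) = 10.7300 + (35.9900)·0.233607 = 19.1375 °C.

19.14 °C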